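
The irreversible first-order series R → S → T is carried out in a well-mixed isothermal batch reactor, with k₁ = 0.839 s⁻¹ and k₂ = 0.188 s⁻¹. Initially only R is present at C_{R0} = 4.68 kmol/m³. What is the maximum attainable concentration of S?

3.04 kmol/m³

At the optimum, C_{S,max}/C_{R0} = (k₁/k₂)^[k₂/(k₂−k₁)].
= (0.839/0.188)^(0.188/(0.188−0.839)) = (4.463)^(-0.2888) = 0.6492.
C_{S,max} = 0.6492×4.68 = 3.04 kmol/m³.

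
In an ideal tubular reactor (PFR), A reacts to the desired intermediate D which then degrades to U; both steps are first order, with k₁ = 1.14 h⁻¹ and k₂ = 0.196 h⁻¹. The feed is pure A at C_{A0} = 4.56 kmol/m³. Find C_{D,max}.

At the optimum, C_{D,max}/C_{A0} = (k₁/k₂)^[k₂/(k₂−k₁)].
= (1.14/0.196)^(0.196/(0.196−1.14)) = (5.816)^(-0.2076) = 0.6938.
C_{D,max} = 0.6938×4.56 = 3.16 kmol/m³.

3.16 kmol/m³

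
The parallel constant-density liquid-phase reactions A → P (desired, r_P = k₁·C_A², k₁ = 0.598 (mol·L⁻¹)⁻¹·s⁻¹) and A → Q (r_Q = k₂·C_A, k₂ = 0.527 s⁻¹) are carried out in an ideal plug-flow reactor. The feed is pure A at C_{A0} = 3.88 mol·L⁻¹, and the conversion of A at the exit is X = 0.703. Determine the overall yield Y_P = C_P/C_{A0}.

0.510

C_A = C_{A0}(1−X) = 1.152 mol·L⁻¹.
Along a PFR/batch, dC_Q/dC_A = −r_Q/(r_P+r_Q) = −k₂/(k₂+k₁·C_A).
Integrating from C_{A0} to C_A: C_Q = (0.527/0.598)·ln[(0.527+0.598·3.88)/(0.527+0.598·1.15)] = 0.8813·ln(2.847/1.216) = 0.7497 mol·L⁻¹.
Then C_P = (C_{A0}−C_A) − C_Q = 2.728 − 0.7497 = 1.978 mol·L⁻¹.
Y_P = C_P/C_{A0} = 1.978/3.88 = 0.510.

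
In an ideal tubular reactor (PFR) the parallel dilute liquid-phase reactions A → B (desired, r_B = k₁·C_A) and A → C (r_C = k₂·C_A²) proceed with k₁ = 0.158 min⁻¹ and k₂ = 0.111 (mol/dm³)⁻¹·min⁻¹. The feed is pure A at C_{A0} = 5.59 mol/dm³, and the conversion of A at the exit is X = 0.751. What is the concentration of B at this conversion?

1.30 mol/dm³

C_A = C_{A0}(1−X) = 1.392 mol/dm³.
Along a PFR/batch, dC_B/dC_A = −r_B/(r_B+r_C) = −k₁/(k₁+k₂·C_A).
Integrating from C_{A0} to C_A: C_B = (0.158/0.111)·ln[(0.158+0.111·5.59)/(0.158+0.111·1.39)] = 1.423·ln(0.7785/0.3125) = 1.299 mol/dm³.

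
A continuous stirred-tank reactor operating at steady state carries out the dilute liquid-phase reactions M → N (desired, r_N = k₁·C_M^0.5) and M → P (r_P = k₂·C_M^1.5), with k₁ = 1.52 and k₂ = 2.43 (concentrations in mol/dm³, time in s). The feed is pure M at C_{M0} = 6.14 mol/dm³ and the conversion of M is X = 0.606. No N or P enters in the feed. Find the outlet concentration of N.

Exit C_M = C_{M0}(1−X) = 6.14×0.394 = 2.419 mol/dm³.
In a CSTR the entire volume is at exit conditions, so r_N = 1.52×2.419^0.5 = 2.364 and r_P = 2.43×2.419^1.5 = 9.143.
Fraction of consumed M going to N: r_N/(r_N+r_P) = 0.2054.
C_N = 0.2054·C_{M0}·X = 0.2054×6.14×0.606 = 0.764 mol/dm³.

0.764 mol/dm³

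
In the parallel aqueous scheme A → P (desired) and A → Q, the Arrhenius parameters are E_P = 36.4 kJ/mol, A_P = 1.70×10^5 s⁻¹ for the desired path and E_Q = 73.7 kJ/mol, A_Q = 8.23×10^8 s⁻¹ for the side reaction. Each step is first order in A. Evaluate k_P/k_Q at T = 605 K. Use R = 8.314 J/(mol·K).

With equal orders, S_{P/Q} = k_P/k_Q = (A_P/A_Q)·exp[(E_Q−E_P)/(RT)].
(E_Q−E_P)/(RT) = (73.7−36.4)×10³/(8.314×605) = 37300/5030 = 7.416.
k_P/k_Q = (1.70×10^5/8.23×10^8)·exp(7.416) = 2.066×10^-4 × 1662 = 0.343.
Since E_P < E_Q, lowering the temperature improves selectivity toward P.

0.343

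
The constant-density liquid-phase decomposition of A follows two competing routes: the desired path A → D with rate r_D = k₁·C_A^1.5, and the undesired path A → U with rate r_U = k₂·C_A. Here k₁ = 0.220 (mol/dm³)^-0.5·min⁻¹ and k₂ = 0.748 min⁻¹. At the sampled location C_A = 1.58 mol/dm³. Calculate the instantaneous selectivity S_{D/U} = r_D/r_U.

S_{D/U} = r_D/r_U = (k₁·C_A^1.5)/(k₂·C_A) = (k₁/k₂)·C_A^0.5.
= (0.220×1.580^1.5) / (0.748×1.580) = 0.4369/1.182 = 0.370.
Since the desired path is higher order in A, keeping C_A high (PFR or concentrated feed) favours D.

0.370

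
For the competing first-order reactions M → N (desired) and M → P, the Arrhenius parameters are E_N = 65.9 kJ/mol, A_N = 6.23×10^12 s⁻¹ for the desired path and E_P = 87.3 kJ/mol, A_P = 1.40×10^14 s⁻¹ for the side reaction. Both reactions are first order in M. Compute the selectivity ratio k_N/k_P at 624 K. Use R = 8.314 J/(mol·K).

k_N/k_P = (A_N/A_P)·exp[−(E_N−E_P)/(RT)] = (A_N/A_P)·exp[(E_P−E_N)/(RT)].
(E_P−E_N)/(RT) = (87.3−65.9)×10³/(8.314×624) = 21400/5188 = 4.125.
k_N/k_P = (6.23×10^12/1.40×10^14)·exp(4.125) = 0.04450 × 61.86 = 2.75.
Since E_N < E_P, lowering the temperature improves selectivity toward N.

2.75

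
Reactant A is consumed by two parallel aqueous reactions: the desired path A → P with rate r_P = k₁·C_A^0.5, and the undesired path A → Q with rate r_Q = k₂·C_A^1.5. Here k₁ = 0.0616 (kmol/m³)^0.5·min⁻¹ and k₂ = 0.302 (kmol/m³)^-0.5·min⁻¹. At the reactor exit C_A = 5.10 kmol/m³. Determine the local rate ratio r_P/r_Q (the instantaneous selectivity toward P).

0.0400

S_{P/Q} = r_P/r_Q = (k₁·C_A^0.5)/(k₂·C_A^1.5) = (k₁/k₂)·C_A⁻¹.
= (0.0616×5.100^0.5) / (0.302×5.100^1.5) = 0.1391/3.478 = 0.0400.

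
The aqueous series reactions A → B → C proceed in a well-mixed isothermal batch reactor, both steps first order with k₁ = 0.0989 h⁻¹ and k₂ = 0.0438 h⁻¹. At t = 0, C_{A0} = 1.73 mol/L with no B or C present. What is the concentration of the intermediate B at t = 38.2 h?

For first-order series with pure A initially, C_B(t) = k₁C_{A0}/(k₂−k₁)·(e^(−k₁t) − e^(−k₂t)).
e^(−k₁t) = e^(−0.0989×38.2) = e^(−3.778) = 0.02287; e^(−k₂t) = e^(−1.673) = 0.1877.
C_B = 0.0989×1.73/(0.0438−0.0989) × (0.02287−0.1877) = (-3.105)×(-0.1648) = 0.5117 mol/L.

0.512 mol/L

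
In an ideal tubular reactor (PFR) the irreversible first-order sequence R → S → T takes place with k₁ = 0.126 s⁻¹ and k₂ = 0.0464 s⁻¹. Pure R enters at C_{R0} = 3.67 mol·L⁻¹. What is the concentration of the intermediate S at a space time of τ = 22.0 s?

1.73 mol·L⁻¹

For first-order series with pure R initially, C_S(τ) = k₁C_{R0}/(k₂−k₁)·(e^(−k₁τ) − e^(−k₂τ)).
e^(−k₁τ) = e^(−0.126×22.0) = e^(−2.772) = 0.06254; e^(−k₂τ) = e^(−1.021) = 0.3603.
C_S = 0.126×3.67/(0.0464−0.126) × (0.06254−0.3603) = (-5.809)×(-0.2978) = 1.730 mol·L⁻¹.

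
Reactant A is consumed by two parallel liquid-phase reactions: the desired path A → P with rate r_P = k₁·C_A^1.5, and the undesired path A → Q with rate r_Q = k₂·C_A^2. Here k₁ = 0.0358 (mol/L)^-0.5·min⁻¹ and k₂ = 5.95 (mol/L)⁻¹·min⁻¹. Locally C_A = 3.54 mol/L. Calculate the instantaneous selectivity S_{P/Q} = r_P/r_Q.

S_{P/Q} = r_P/r_Q = (k₁·C_A^1.5)/(k₂·C_A^2) = (k₁/k₂)·C_A^-0.5.
= (0.0358×3.540^1.5) / (5.95×3.540^2) = 0.2384/74.56 = 0.00320.
The undesired path is higher order in A, so low C_A (CSTR or dilute feed) favours P.

0.00320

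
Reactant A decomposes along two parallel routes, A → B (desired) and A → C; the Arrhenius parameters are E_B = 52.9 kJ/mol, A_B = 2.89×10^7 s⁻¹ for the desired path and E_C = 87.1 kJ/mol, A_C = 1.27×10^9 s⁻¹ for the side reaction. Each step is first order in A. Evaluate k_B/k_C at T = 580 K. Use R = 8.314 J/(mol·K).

With equal orders, S_{B/C} = k_B/k_C = (A_B/A_C)·exp[(E_C−E_B)/(RT)].
(E_C−E_B)/(RT) = (87.1−52.9)×10³/(8.314×580) = 34200/4822 = 7.092.
k_B/k_C = (2.89×10^7/1.27×10^9)·exp(7.092) = 0.02276 × 1203 = 27.4.

27.4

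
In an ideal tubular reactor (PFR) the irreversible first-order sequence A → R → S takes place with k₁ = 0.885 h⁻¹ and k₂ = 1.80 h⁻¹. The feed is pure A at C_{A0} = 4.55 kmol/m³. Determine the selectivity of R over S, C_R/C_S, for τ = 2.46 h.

0.124

For first-order series with pure A initially, C_R(τ) = k₁C_{A0}/(k₂−k₁)·(e^(−k₁τ) − e^(−k₂τ)).
e^(−k₁τ) = e^(−0.885×2.46) = e^(−2.177) = 0.1134; e^(−k₂τ) = e^(−4.428) = 0.01194.
C_R = 0.885×4.55/(1.80−0.885) × (0.1134−0.01194) = 4.401×0.1014 = 0.4464 kmol/m³.
C_A = C_{A0}e^(−k₁τ) = 0.5158 kmol/m³, so C_S = C_{A0}−C_A−C_R = 3.588 kmol/m³; C_R/C_S = 0.124.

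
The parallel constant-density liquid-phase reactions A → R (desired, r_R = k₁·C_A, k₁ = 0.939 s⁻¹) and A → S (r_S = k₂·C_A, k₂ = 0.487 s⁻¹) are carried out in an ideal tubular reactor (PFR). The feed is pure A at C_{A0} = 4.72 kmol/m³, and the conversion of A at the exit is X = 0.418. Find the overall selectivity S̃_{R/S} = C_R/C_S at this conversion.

1.93

C_A = C_{A0}(1−X) = 2.747 kmol/m³.
Both paths are first order in A, so the instantaneous fraction to R is constant: dC_R/d(−C_A) = k₁/(k₁+k₂) = 0.6585.
C_R = 0.6585·(C_{A0}−C_A) = 0.6585×1.973 = 1.30 kmol/m³.
C_S = (C_{A0}−C_A)−C_R = 0.6738 kmol/m³; S̃_{R/S} = 1.299/0.6738 = 1.93.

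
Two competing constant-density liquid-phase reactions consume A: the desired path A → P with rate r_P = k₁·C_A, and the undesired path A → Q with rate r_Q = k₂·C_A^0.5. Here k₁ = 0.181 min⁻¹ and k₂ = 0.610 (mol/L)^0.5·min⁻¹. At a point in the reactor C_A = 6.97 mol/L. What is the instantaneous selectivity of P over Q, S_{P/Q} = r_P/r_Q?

0.783

S_{P/Q} = r_P/r_Q = (k₁·C_A)/(k₂·C_A^0.5) = (k₁/k₂)·C_A^0.5.
= (0.181×6.970) / (0.610×6.970^0.5) = 1.262/1.610 = 0.783.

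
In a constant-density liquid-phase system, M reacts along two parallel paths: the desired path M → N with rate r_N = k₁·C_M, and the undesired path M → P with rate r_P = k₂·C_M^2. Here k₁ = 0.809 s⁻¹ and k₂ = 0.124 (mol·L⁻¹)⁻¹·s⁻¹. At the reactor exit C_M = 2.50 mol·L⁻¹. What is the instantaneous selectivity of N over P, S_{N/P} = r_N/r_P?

S_{N/P} = r_N/r_P = (k₁·C_M)/(k₂·C_M^2) = (k₁/k₂)·C_M⁻¹.
= (0.809×2.500) / (0.124×2.500^2) = 2.022/0.7750 = 2.61.

2.61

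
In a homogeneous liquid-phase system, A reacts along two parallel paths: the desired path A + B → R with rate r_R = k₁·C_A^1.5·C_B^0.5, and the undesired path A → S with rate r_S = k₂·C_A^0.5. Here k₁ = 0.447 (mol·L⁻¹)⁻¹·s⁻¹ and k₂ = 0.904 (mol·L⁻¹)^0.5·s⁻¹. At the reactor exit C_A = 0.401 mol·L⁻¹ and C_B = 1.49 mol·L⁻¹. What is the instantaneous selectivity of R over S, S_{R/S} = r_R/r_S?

0.242

S_{R/S} = r_R/r_S = (k₁·C_A^1.5·C_B^0.5)/(k₂·C_A^0.5) = (k₁/k₂)·C_A·C_B^0.5.
= (0.447×0.4010^1.5×1.490^0.5) / (0.904×0.4010^0.5) = 0.1386/0.5725 = 0.242.
Since the desired path is higher order in A, keeping C_A high (PFR or concentrated feed) favours R.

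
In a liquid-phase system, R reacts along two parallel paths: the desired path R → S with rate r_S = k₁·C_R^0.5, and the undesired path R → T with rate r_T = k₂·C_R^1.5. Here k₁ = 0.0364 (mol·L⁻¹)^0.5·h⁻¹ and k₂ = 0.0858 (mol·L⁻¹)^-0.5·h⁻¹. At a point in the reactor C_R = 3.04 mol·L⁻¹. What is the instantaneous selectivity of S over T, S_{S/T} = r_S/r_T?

0.140

S_{S/T} = r_S/r_T = (k₁·C_R^0.5)/(k₂·C_R^1.5) = (k₁/k₂)·C_R⁻¹.
= (0.0364×3.040^0.5) / (0.0858×3.040^1.5) = 0.06347/0.4548 = 0.140.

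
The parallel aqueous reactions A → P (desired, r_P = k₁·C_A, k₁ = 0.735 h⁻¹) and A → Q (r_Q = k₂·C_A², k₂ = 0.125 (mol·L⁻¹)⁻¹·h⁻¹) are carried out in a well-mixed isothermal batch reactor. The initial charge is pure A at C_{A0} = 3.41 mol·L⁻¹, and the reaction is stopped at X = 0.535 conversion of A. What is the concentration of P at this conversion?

C_A = C_{A0}(1−X) = 1.586 mol·L⁻¹.
Along a PFR/batch, dC_P/dC_A = −r_P/(r_P+r_Q) = −k₁/(k₁+k₂·C_A).
Integrating from C_{A0} to C_A: C_P = (0.735/0.125)·ln[(0.735+0.125·3.41)/(0.735+0.125·1.59)] = 5.880·ln(1.161/0.9332) = 1.286 mol·L⁻¹.

1.29 mol·L⁻¹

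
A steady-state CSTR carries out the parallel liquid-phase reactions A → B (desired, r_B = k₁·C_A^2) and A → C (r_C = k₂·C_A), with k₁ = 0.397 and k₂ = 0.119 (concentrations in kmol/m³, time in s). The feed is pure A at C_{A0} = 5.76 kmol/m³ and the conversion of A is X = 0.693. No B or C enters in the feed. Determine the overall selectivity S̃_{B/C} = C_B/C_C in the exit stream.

Exit C_A = C_{A0}(1−X) = 5.76×0.307 = 1.768 kmol/m³.
Rates in a CSTR are evaluated at the outlet concentration: r_B = 0.397×1.768^2 = 1.241, r_C = 0.119×1.768 = 0.2104.
Overall selectivity = C_B/C_C = r_Bτ/(r_Cτ) = r_B/r_C = 5.90.

5.90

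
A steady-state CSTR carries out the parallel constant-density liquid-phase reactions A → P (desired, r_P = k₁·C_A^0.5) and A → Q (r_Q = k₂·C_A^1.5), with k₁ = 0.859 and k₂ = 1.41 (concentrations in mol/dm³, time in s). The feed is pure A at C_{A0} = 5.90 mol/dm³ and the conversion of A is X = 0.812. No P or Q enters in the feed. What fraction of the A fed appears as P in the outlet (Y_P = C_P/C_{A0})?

0.288

Exit C_A = C_{A0}(1−X) = 5.90×0.188 = 1.109 mol/dm³.
A CSTR operates uniformly at the exit composition, giving r_P = 0.9047 and r_Q = 1.647 (each k·C_A^n at C_A = 1.109).
Fraction of consumed A going to P: r_P/(r_P+r_Q) = 0.3545.
C_P = 0.3545·C_{A0}·X = 0.3545×5.90×0.812 = 1.70 mol/dm³; Y_P = C_P/C_{A0} = 0.288.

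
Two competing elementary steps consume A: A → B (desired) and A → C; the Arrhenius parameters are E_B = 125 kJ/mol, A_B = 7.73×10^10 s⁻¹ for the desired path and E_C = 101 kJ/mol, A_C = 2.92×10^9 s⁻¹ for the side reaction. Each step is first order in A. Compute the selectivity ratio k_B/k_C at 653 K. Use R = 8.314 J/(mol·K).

k_B/k_C = (A_B/A_C)·exp[−(E_B−E_C)/(RT)] = (A_B/A_C)·exp[(E_C−E_B)/(RT)].
(E_C−E_B)/(RT) = (101−125)×10³/(8.314×653) = -24000/5429 = -4.421.
k_B/k_C = (7.73×10^10/2.92×10^9)·exp(-4.421) = 26.47 × 0.01203 = 0.318.

0.318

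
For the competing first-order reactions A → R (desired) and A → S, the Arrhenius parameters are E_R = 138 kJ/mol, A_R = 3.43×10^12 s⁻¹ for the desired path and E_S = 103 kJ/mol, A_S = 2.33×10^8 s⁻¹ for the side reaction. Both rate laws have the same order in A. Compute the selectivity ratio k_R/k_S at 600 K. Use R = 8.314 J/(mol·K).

13.2

With equal orders, S_{R/S} = k_R/k_S = (A_R/A_S)·exp[(E_S−E_R)/(RT)].
(E_S−E_R)/(RT) = (103−138)×10³/(8.314×600) = -35000/4988 = -7.016.
k_R/k_S = (3.43×10^12/2.33×10^8)·exp(-7.016) = 14721 × 8.972×10^-4 = 13.2.
Since E_R > E_S, raising the temperature improves selectivity toward R.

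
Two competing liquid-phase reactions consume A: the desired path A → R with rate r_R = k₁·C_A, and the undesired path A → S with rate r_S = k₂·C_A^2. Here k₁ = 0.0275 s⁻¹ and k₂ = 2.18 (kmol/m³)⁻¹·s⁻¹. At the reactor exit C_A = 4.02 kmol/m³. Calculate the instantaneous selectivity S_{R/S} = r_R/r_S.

0.00314

S_{R/S} = r_R/r_S = (k₁·C_A)/(k₂·C_A^2) = (k₁/k₂)·C_A⁻¹.
= (0.0275×4.020) / (2.18×4.020^2) = 0.1105/35.23 = 0.00314.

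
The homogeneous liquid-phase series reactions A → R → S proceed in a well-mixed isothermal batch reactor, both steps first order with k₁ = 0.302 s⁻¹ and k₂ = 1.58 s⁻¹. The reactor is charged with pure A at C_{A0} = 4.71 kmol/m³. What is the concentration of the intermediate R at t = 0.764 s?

0.551 kmol/m³

The intermediate concentration in a first-order A→B→C sequence is C_R = k₁C_{A0}(e^(−k₁t) − e^(−k₂t))/(k₂−k₁).
e^(−k₁t) = e^(−0.302×0.764) = e^(−0.2307) = 0.7940; e^(−k₂t) = e^(−1.207) = 0.2991.
C_R = 0.302×4.71/(1.58−0.302) × (0.7940−0.2991) = 1.113×0.4949 = 0.5508 kmol/m³.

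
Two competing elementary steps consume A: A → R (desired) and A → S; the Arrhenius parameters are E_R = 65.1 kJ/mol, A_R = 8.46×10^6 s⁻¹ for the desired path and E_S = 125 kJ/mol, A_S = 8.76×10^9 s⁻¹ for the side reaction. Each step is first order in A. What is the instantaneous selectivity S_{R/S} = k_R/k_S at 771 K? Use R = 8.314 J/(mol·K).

11.0

k_R/k_S = (A_R/A_S)·exp[−(E_R−E_S)/(RT)] = (A_R/A_S)·exp[(E_S−E_R)/(RT)].
(E_S−E_R)/(RT) = (125−65.1)×10³/(8.314×771) = 59900/6410 = 9.345.
k_R/k_S = (8.46×10^6/8.76×10^9)·exp(9.345) = 9.658×10^-4 × 11437 = 11.0.
Since E_R < E_S, lowering the temperature improves selectivity toward R.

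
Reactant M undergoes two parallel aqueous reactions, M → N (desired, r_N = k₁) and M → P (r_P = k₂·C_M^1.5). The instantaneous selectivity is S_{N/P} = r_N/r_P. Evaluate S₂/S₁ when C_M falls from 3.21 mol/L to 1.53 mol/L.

3.04

S_{N/P} = (k₁/k₂)·C_M^-1.5, so S₂/S₁ = (C_{M,2}/C_{M,1})^-1.5.
= (1.53/3.21)^(-1.5) = (0.4766)^(-1.5) = 3.04.
Selectivity toward N rises as C_M falls — low-concentration operation is favoured.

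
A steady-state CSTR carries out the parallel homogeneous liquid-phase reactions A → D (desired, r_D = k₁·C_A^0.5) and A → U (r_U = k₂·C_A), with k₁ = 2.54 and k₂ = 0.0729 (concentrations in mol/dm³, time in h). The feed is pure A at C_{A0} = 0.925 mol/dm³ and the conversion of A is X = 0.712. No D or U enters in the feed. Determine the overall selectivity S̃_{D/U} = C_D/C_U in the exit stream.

Exit C_A = C_{A0}(1−X) = 0.925×0.288 = 0.2664 mol/dm³.
Rates in a CSTR are evaluated at the outlet concentration: r_D = 2.54×0.2664^0.5 = 1.311, r_U = 0.0729×0.2664 = 0.01942.
Overall selectivity = C_D/C_U = r_Dτ/(r_Uτ) = r_D/r_U = 67.5.

67.5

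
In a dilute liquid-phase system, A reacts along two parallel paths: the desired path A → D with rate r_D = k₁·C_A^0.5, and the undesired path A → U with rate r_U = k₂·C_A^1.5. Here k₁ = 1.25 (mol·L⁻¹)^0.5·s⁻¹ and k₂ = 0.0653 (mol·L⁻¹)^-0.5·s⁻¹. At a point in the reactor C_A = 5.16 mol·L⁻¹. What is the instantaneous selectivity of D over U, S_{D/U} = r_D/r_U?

3.71

S_{D/U} = r_D/r_U = (k₁·C_A^0.5)/(k₂·C_A^1.5) = (k₁/k₂)·C_A⁻¹.
= (1.25×5.160^0.5) / (0.0653×5.160^1.5) = 2.839/0.7654 = 3.71.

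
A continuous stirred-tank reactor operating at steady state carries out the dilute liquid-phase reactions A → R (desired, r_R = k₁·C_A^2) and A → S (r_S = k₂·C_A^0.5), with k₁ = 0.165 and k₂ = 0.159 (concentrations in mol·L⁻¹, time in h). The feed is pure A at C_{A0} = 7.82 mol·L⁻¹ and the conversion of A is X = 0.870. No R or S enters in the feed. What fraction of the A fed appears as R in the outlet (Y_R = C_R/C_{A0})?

Exit C_A = C_{A0}(1−X) = 7.82×0.130 = 1.017 mol·L⁻¹.
In a CSTR the entire volume is at exit conditions, so r_R = 0.165×1.017^2 = 0.1705 and r_S = 0.159×1.017^0.5 = 0.1603.
Fraction of consumed A going to R: r_R/(r_R+r_S) = 0.5154.
C_R = 0.5154·C_{A0}·X = 0.5154×7.82×0.870 = 3.51 mol·L⁻¹; Y_R = C_R/C_{A0} = 0.448.

0.448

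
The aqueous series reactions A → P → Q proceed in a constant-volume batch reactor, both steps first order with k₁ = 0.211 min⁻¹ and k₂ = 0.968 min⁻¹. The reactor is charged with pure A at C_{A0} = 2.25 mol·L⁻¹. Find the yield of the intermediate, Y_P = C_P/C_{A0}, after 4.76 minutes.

0.0993

The intermediate concentration in a first-order A→B→C sequence is C_P = k₁C_{A0}(e^(−k₁t) − e^(−k₂t))/(k₂−k₁).
e^(−k₁t) = e^(−0.211×4.76) = e^(−1.004) = 0.3663; e^(−k₂t) = e^(−4.608) = 0.009975.
C_P = 0.211×2.25/(0.968−0.211) × (0.3663−0.009975) = 0.6271×0.3563 = 0.2235 mol·L⁻¹.
Y_P = C_P/C_{A0} = 0.2235/2.25 = 0.0993.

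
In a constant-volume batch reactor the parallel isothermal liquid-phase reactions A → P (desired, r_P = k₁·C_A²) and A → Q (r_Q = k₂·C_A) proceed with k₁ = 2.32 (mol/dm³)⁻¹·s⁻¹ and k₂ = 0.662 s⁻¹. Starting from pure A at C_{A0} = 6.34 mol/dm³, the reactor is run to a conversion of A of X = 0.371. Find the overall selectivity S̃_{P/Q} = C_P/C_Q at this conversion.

C_A = C_{A0}(1−X) = 3.988 mol/dm³.
Along a PFR/batch, dC_Q/dC_A = −r_Q/(r_P+r_Q) = −k₂/(k₂+k₁·C_A).
Integrating from C_{A0} to C_A: C_Q = (0.662/2.32)·ln[(0.662+2.32·6.34)/(0.662+2.32·3.99)] = 0.2853·ln(15.37/9.914) = 0.1251 mol/dm³.
Then C_P = (C_{A0}−C_A) − C_Q = 2.352 − 0.1251 = 2.227 mol/dm³.
S̃_{P/Q} = C_P/C_Q = 2.227/0.1251 = 17.8.

17.8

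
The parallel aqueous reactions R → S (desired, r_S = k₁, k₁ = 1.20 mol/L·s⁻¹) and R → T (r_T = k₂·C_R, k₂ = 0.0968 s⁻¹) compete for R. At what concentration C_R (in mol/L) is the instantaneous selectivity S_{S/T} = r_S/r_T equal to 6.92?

S_{S/T} = (k₁/k₂)·C_R⁻¹ ⇒ C_R = (S·k₂/k₁)^(-1).
= (6.92×0.0968/1.20)^(-1) = (0.5582)^(-1) = 1.79 mol/L.

1.79 mol/L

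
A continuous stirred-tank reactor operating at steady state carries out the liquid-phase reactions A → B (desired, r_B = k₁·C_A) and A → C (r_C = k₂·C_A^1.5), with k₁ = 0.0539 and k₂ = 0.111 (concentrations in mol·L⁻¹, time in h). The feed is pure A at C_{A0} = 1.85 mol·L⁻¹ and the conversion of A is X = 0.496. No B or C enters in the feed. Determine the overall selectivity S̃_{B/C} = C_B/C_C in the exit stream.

Exit C_A = C_{A0}(1−X) = 1.85×0.504 = 0.9324 mol·L⁻¹.
A CSTR operates uniformly at the exit composition, giving r_B = 0.05026 and r_C = 0.09994 (each k·C_A^n at C_A = 0.9324).
Overall selectivity = C_B/C_C = r_Bτ/(r_Cτ) = r_B/r_C = 0.503.

0.503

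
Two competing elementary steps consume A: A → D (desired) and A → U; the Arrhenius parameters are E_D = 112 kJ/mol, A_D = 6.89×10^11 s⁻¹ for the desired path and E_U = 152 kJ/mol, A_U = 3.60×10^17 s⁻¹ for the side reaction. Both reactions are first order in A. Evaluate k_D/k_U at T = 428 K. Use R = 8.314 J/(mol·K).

0.146

With equal orders, S_{D/U} = k_D/k_U = (A_D/A_U)·exp[(E_U−E_D)/(RT)].
(E_U−E_D)/(RT) = (152−112)×10³/(8.314×428) = 40000/3558 = 11.24.
k_D/k_U = (6.89×10^11/3.60×10^17)·exp(11.24) = 1.914×10^-6 × 76194 = 0.146.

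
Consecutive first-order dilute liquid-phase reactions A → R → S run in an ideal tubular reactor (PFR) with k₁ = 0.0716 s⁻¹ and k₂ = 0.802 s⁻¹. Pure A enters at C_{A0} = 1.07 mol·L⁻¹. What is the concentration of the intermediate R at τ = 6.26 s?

The intermediate concentration in a first-order A→B→C sequence is C_R = k₁C_{A0}(e^(−k₁τ) − e^(−k₂τ))/(k₂−k₁).
e^(−k₁τ) = e^(−0.0716×6.26) = e^(−0.4482) = 0.6388; e^(−k₂τ) = e^(−5.021) = 0.006601.
C_R = 0.0716×1.07/(0.802−0.0716) × (0.6388−0.006601) = 0.1049×0.6322 = 0.06631 mol·L⁻¹.

0.0663 mol·L⁻¹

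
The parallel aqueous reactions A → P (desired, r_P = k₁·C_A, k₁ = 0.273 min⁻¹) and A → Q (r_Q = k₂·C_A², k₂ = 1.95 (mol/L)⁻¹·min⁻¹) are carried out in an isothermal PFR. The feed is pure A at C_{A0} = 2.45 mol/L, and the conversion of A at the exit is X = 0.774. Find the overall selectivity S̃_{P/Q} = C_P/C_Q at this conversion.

0.108

C_A = C_{A0}(1−X) = 0.5537 mol/L.
Along a PFR/batch, dC_P/dC_A = −r_P/(r_P+r_Q) = −k₁/(k₁+k₂·C_A).
Integrating from C_{A0} to C_A: C_P = (0.273/1.95)·ln[(0.273+1.95·2.45)/(0.273+1.95·0.554)] = 0.1400·ln(5.050/1.353) = 0.1844 mol/L.
C_Q = (C_{A0}−C_A)−C_P = 1.712 mol/L; S̃_{P/Q} = 0.1844/1.712 = 0.108.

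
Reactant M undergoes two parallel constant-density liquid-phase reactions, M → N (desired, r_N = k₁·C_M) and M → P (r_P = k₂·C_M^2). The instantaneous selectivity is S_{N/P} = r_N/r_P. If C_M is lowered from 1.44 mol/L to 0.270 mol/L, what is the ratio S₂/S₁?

S_{N/P} = (k₁/k₂)·C_M⁻¹, so S₂/S₁ = (C_{M,2}/C_{M,1})⁻¹.
= 1.44/0.270 = 5.33.

5.33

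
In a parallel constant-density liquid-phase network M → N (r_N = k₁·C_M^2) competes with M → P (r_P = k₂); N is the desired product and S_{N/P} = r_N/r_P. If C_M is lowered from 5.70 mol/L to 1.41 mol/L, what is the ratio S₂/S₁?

0.0612

S_{N/P} = (k₁/k₂)·C_M^2, so S₂/S₁ = (C_{M,2}/C_{M,1})^2.
= (1.41/5.70)^2 = (0.2474)^2 = 0.0612.
Selectivity toward N falls as C_M falls — high-concentration operation is favoured.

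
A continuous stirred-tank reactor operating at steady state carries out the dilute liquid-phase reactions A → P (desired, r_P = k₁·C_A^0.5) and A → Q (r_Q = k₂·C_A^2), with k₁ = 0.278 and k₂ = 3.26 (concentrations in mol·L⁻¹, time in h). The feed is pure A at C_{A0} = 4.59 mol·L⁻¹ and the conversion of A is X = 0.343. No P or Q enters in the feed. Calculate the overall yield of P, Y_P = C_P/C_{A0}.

0.00550

Exit C_A = C_{A0}(1−X) = 4.59×0.657 = 3.016 mol·L⁻¹.
A CSTR operates uniformly at the exit composition, giving r_P = 0.4828 and r_Q = 29.65 (each k·C_A^n at C_A = 3.016).
Fraction of consumed A going to P: r_P/(r_P+r_Q) = 0.01602.
C_P = 0.01602·C_{A0}·X = 0.01602×4.59×0.343 = 0.0252 mol·L⁻¹; Y_P = C_P/C_{A0} = 0.00550.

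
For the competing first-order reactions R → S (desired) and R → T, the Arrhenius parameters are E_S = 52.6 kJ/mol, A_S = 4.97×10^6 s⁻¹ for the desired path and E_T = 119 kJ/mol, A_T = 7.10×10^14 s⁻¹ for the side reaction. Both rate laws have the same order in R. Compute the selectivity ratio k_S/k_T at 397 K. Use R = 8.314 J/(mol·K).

3.82

k_S/k_T = (A_S/A_T)·exp[−(E_S−E_T)/(RT)] = (A_S/A_T)·exp[(E_T−E_S)/(RT)].
(E_T−E_S)/(RT) = (119−52.6)×10³/(8.314×397) = 66400/3301 = 20.12.
k_S/k_T = (4.97×10^6/7.10×10^14)·exp(20.12) = 7.000×10^-9 × 5.455×10^8 = 3.82.
Since E_S < E_T, lowering the temperature improves selectivity toward S.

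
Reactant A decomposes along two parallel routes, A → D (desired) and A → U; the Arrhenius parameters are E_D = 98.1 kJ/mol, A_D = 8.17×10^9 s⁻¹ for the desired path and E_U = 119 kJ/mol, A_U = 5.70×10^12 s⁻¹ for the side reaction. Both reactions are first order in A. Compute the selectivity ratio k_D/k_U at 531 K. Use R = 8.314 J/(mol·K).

0.163

k_D/k_U = (A_D/A_U)·exp[−(E_D−E_U)/(RT)] = (A_D/A_U)·exp[(E_U−E_D)/(RT)].
(E_U−E_D)/(RT) = (119−98.1)×10³/(8.314×531) = 20900/4415 = 4.734.
k_D/k_U = (8.17×10^9/5.70×10^12)·exp(4.734) = 0.001433 × 113.8 = 0.163.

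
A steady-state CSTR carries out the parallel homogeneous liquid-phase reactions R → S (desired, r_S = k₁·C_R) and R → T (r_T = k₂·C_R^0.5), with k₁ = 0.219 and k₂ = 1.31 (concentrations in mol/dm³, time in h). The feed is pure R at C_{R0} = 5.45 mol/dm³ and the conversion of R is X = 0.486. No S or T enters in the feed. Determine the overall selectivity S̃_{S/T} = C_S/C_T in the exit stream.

Exit C_R = C_{R0}(1−X) = 5.45×0.514 = 2.801 mol/dm³.
A CSTR operates uniformly at the exit composition, giving r_S = 0.6135 and r_T = 2.193 (each k·C_R^n at C_R = 2.801).
Overall selectivity = C_S/C_T = r_Sτ/(r_Tτ) = r_S/r_T = 0.280.

0.280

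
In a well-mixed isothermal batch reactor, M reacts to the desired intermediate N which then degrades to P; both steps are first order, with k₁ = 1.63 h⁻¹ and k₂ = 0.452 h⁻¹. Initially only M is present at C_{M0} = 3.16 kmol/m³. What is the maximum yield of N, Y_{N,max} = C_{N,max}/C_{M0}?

For a first-order series the maximum intermediate yield is C_{N,max}/C_{M0} = (k₁/k₂)^[k₂/(k₂−k₁)].
= (1.63/0.452)^(0.452/(0.452−1.63)) = (3.606)^(-0.3837) = 0.6113.

0.611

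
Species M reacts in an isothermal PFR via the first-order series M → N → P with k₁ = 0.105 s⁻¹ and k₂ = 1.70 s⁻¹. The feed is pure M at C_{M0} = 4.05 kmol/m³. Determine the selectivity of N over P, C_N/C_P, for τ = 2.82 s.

0.233

Solving the coupled first-order balances gives C_N(τ) = [k₁/(k₂−k₁)]·C_{M0}·(e^(−k₁τ) − e^(−k₂τ)).
e^(−k₁τ) = e^(−0.105×2.82) = e^(−0.2961) = 0.7437; e^(−k₂τ) = e^(−4.794) = 0.008279.
C_N = 0.105×4.05/(1.70−0.105) × (0.7437−0.008279) = 0.2666×0.7354 = 0.1961 kmol/m³.
C_M = C_{M0}e^(−k₁τ) = 3.012 kmol/m³, so C_P = C_{M0}−C_M−C_N = 0.8419 kmol/m³; C_N/C_P = 0.233.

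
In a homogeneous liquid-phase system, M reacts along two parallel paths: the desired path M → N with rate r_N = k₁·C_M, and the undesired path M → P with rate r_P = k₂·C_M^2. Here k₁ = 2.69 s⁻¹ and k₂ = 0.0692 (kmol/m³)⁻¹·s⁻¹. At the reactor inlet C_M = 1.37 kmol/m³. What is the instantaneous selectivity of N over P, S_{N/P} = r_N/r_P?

S_{N/P} = r_N/r_P = (k₁·C_M)/(k₂·C_M^2) = (k₁/k₂)·C_M⁻¹.
= (2.69×1.370) / (0.0692×1.370^2) = 3.685/0.1299 = 28.4.

28.4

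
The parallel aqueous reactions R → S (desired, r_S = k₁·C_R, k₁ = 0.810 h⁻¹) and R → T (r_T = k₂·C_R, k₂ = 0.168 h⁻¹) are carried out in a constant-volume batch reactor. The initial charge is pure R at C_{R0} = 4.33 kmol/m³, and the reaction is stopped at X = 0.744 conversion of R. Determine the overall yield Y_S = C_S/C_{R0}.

0.616

C_R = C_{R0}(1−X) = 1.108 kmol/m³.
Both paths are first order in R, so the instantaneous fraction to S is constant: dC_S/d(−C_R) = k₁/(k₁+k₂) = 0.8282.
C_S = 0.8282·(C_{R0}−C_R) = 0.8282×3.222 = 2.67 kmol/m³.
Y_S = C_S/C_{R0} = 2.668/4.33 = 0.616.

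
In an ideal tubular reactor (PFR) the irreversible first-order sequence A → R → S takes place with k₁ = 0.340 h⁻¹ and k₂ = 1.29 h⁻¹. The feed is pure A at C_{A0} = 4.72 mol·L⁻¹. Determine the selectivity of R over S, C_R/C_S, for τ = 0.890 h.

The intermediate concentration in a first-order A→B→C sequence is C_R = k₁C_{A0}(e^(−k₁τ) − e^(−k₂τ))/(k₂−k₁).
e^(−k₁τ) = e^(−0.340×0.890) = e^(−0.3026) = 0.7389; e^(−k₂τ) = e^(−1.148) = 0.3172.
C_R = 0.340×4.72/(1.29−0.340) × (0.7389−0.3172) = 1.689×0.4217 = 0.7123 mol·L⁻¹.
C_A = C_{A0}e^(−k₁τ) = 3.488 mol·L⁻¹, so C_S = C_{A0}−C_A−C_R = 0.5201 mol·L⁻¹; C_R/C_S = 1.37.

1.37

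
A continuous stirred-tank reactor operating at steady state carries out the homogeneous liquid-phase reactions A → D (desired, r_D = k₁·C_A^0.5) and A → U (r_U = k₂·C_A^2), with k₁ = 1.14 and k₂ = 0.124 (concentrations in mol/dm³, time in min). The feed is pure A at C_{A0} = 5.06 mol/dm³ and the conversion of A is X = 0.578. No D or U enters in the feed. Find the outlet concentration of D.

Exit C_A = C_{A0}(1−X) = 5.06×0.422 = 2.135 mol/dm³.
Rates in a CSTR are evaluated at the outlet concentration: r_D = 1.14×2.135^0.5 = 1.666, r_U = 0.124×2.135^2 = 0.5654.
Fraction of consumed A going to D: r_D/(r_D+r_U) = 0.7466.
C_D = 0.7466·C_{A0}·X = 0.7466×5.06×0.578 = 2.18 mol/dm³.

2.18 mol/dm³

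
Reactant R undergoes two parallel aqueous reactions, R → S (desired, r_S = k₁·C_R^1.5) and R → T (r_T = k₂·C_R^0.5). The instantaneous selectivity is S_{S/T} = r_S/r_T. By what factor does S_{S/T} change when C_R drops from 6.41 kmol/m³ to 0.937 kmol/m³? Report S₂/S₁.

0.146

S_{S/T} = (k₁/k₂)·C_R, so S₂/S₁ = (C_{R,2}/C_{R,1}).
= 0.937/6.41 = 0.146.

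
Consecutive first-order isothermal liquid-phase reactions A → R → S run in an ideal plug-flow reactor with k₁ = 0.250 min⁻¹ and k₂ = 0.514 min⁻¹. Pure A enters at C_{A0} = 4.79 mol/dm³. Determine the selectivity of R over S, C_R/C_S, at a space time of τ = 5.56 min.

0.319

For first-order series with pure A initially, C_R(τ) = k₁C_{A0}/(k₂−k₁)·(e^(−k₁τ) − e^(−k₂τ)).
e^(−k₁τ) = e^(−0.250×5.56) = e^(−1.390) = 0.2491; e^(−k₂τ) = e^(−2.858) = 0.05739.
C_R = 0.250×4.79/(0.514−0.250) × (0.2491−0.05739) = 4.536×0.1917 = 0.8695 mol/dm³.
C_A = C_{A0}e^(−k₁τ) = 1.193 mol/dm³, so C_S = C_{A0}−C_A−C_R = 2.727 mol/dm³; C_R/C_S = 0.319.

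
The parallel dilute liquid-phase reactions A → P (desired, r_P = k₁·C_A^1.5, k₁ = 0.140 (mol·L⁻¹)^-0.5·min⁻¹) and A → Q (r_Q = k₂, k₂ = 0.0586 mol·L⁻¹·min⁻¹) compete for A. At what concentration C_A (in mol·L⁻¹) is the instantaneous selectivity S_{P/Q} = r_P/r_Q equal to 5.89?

S_{P/Q} = (k₁/k₂)·C_A^1.5 ⇒ C_A = (S·k₂/k₁)^(1/1.5).
= (5.89×0.0586/0.140)^(0.6667) = (2.465)^(0.6667) = 1.82 mol·L⁻¹.

1.82 mol·L⁻¹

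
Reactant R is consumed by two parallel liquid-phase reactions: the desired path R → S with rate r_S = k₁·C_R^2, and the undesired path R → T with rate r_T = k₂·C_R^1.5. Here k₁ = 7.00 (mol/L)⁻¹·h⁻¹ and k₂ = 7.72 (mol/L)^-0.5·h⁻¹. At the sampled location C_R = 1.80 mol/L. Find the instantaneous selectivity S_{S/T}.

1.22

S_{S/T} = r_S/r_T = (k₁·C_R^2)/(k₂·C_R^1.5) = (k₁/k₂)·C_R^0.5.
= (7.00×1.800^2) / (7.72×1.800^1.5) = 22.68/18.64 = 1.22.
Since the desired path is higher order in R, keeping C_R high (PFR or concentrated feed) favours S.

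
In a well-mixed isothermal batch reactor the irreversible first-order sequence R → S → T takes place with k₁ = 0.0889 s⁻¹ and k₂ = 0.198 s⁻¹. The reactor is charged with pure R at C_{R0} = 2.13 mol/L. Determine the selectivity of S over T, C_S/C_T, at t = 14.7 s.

For first-order series with pure R initially, C_S(t) = k₁C_{R0}/(k₂−k₁)·(e^(−k₁t) − e^(−k₂t)).
e^(−k₁t) = e^(−0.0889×14.7) = e^(−1.307) = 0.2707; e^(−k₂t) = e^(−2.911) = 0.05444.
C_S = 0.0889×2.13/(0.198−0.0889) × (0.2707−0.05444) = 1.736×0.2162 = 0.3753 mol/L.
C_R = C_{R0}e^(−k₁t) = 0.5765 mol/L, so C_T = C_{R0}−C_R−C_S = 1.178 mol/L; C_S/C_T = 0.319.

0.319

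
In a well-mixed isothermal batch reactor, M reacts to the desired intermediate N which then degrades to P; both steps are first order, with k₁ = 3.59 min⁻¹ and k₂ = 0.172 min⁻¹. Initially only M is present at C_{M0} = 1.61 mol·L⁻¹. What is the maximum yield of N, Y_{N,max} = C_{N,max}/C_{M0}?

0.858

For a first-order series the maximum intermediate yield is C_{N,max}/C_{M0} = (k₁/k₂)^[k₂/(k₂−k₁)].
= (3.59/0.172)^(0.172/(0.172−3.59)) = (20.87)^(-0.05032) = 0.8582.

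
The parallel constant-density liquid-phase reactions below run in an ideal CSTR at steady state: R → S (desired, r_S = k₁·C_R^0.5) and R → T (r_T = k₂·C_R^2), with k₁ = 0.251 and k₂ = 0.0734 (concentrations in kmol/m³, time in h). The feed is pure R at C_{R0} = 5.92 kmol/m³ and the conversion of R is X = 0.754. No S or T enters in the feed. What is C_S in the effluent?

Exit C_R = C_{R0}(1−X) = 5.92×0.246 = 1.456 kmol/m³.
In a CSTR the entire volume is at exit conditions, so r_S = 0.251×1.456^0.5 = 0.3029 and r_T = 0.0734×1.456^2 = 0.1557.
Fraction of consumed R going to S: r_S/(r_S+r_T) = 0.6605.
C_S = 0.6605·C_{R0}·X = 0.6605×5.92×0.754 = 2.95 kmol/m³.

2.95 kmol/m³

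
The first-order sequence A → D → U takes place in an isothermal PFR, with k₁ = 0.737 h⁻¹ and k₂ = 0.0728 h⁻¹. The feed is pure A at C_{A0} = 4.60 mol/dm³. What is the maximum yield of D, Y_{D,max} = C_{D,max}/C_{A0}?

0.776

At the optimum, C_{D,max}/C_{A0} = (k₁/k₂)^[k₂/(k₂−k₁)].
= (0.737/0.0728)^(0.0728/(0.0728−0.737)) = (10.12)^(-0.1096) = 0.7759.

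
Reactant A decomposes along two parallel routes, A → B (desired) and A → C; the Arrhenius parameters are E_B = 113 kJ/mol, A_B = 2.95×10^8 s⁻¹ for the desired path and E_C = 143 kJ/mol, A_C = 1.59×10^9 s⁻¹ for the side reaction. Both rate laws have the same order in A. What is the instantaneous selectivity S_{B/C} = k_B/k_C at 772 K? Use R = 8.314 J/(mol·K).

19.9

k_B/k_C = (A_B/A_C)·exp[−(E_B−E_C)/(RT)] = (A_B/A_C)·exp[(E_C−E_B)/(RT)].
(E_C−E_B)/(RT) = (143−113)×10³/(8.314×772) = 30000/6418 = 4.674.
k_B/k_C = (2.95×10^8/1.59×10^9)·exp(4.674) = 0.1855 × 107.1 = 19.9.
Since E_B < E_C, lowering the temperature improves selectivity toward B.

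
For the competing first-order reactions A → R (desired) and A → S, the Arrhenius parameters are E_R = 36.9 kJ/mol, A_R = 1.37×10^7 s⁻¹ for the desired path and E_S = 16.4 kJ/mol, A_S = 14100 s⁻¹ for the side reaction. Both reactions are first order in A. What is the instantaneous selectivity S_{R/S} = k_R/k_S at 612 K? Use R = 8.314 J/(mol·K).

With equal orders, S_{R/S} = k_R/k_S = (A_R/A_S)·exp[(E_S−E_R)/(RT)].
(E_S−E_R)/(RT) = (16.4−36.9)×10³/(8.314×612) = -20500/5088 = -4.029.
k_R/k_S = (1.37×10^7/14100)·exp(-4.029) = 971.6 × 0.01779 = 17.3.

17.3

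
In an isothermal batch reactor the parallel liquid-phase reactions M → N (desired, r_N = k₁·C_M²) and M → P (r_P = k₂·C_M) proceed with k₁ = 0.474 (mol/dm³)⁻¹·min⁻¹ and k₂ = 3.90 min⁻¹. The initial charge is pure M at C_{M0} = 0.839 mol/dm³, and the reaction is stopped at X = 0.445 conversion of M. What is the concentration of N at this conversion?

C_M = C_{M0}(1−X) = 0.4656 mol/dm³.
Along a PFR/batch, dC_P/dC_M = −r_P/(r_N+r_P) = −k₂/(k₂+k₁·C_M).
Integrating from C_{M0} to C_M: C_P = (3.90/0.474)·ln[(3.90+0.474·0.839)/(3.90+0.474·0.466)] = 8.228·ln(4.298/4.121) = 0.3460 mol/dm³.
Then C_N = (C_{M0}−C_M) − C_P = 0.3734 − 0.3460 = 0.02738 mol/dm³.

0.0274 mol/dm³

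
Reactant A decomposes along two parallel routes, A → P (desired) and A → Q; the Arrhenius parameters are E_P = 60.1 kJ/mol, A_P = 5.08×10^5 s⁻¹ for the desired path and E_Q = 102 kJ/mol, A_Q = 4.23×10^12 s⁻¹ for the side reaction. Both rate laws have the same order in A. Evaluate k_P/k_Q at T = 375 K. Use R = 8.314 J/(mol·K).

0.0824

k_P/k_Q = (A_P/A_Q)·exp[−(E_P−E_Q)/(RT)] = (A_P/A_Q)·exp[(E_Q−E_P)/(RT)].
(E_Q−E_P)/(RT) = (102−60.1)×10³/(8.314×375) = 41900/3118 = 13.44.
k_P/k_Q = (5.08×10^5/4.23×10^12)·exp(13.44) = 1.201×10^-7 × 6.864×10^5 = 0.0824.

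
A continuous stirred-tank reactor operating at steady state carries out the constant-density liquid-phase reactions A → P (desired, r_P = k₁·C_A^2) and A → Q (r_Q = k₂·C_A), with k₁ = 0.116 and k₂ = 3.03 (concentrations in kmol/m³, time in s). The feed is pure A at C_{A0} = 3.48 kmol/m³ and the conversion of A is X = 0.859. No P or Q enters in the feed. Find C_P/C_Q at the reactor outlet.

Exit C_A = C_{A0}(1−X) = 3.48×0.141 = 0.4907 kmol/m³.
In a CSTR the entire volume is at exit conditions, so r_P = 0.116×0.4907^2 = 0.02793 and r_Q = 3.03×0.4907 = 1.487.
Overall selectivity = C_P/C_Q = r_Pτ/(r_Qτ) = r_P/r_Q = 0.0188.

0.0188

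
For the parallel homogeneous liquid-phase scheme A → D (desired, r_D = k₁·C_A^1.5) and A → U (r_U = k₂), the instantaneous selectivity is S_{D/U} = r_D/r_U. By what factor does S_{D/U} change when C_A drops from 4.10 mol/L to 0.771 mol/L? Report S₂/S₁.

0.0815

S_{D/U} = (k₁/k₂)·C_A^1.5, so S₂/S₁ = (C_{A,2}/C_{A,1})^1.5.
= (0.771/4.10)^1.5 = (0.1880)^1.5 = 0.0815.
Selectivity toward D falls as C_A falls — high-concentration operation is favoured.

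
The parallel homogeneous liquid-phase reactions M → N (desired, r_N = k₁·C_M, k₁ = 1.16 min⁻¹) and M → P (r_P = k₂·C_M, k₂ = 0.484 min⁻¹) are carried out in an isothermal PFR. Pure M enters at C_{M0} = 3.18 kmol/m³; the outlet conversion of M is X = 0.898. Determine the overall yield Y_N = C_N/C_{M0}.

C_M = C_{M0}(1−X) = 0.3244 kmol/m³.
Both paths are first order in M, so the instantaneous fraction to N is constant: dC_N/d(−C_M) = k₁/(k₁+k₂) = 0.7056.
C_N = 0.7056·(C_{M0}−C_M) = 0.7056×2.856 = 2.01 kmol/m³.
Y_N = C_N/C_{M0} = 2.015/3.18 = 0.634.

0.634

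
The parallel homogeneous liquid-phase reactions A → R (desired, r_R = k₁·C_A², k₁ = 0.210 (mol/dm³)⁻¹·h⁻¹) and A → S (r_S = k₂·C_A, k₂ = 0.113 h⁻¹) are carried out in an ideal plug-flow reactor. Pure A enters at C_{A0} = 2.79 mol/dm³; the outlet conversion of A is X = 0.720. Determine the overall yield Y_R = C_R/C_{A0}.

C_A = C_{A0}(1−X) = 0.7812 mol/dm³.
Along a PFR/batch, dC_S/dC_A = −r_S/(r_R+r_S) = −k₂/(k₂+k₁·C_A).
Integrating from C_{A0} to C_A: C_S = (0.113/0.210)·ln[(0.113+0.210·2.79)/(0.113+0.210·0.781)] = 0.5381·ln(0.6989/0.2771) = 0.4979 mol/dm³.
Then C_R = (C_{A0}−C_A) − C_S = 2.009 − 0.4979 = 1.511 mol/dm³.
Y_R = C_R/C_{A0} = 1.511/2.79 = 0.542.

0.542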